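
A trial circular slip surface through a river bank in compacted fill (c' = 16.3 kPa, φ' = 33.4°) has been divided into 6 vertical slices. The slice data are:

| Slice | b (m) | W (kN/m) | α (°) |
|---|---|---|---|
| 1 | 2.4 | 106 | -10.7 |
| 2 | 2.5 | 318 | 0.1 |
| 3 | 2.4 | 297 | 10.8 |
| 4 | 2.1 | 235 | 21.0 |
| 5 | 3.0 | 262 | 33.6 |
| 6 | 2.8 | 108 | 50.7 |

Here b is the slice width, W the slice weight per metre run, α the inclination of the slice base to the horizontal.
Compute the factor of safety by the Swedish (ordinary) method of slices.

Ordinary method of slices: FS = Σ[c'·Δl_i + (W_i cosα_i)·tanφ'] / Σ W_i sinα_i, with Δl_i = b_i / cosα_i.
Slice 1: Δl = 2.4/cos(-10.7°) = 2.442 m; N'_1 = 106·cos(-10.7°) = 104.2; c'Δl = 39.81; W sinα = -19.7
Slice 2: Δl = 2.5/cos0.1° = 2.500 m; N'_2 = 318·cos0.1° = 318.0; c'Δl = 40.75; W sinα = 0.6
Slice 3: Δl = 2.4/cos10.8° = 2.443 m; N'_3 = 297·cos10.8° = 291.7; c'Δl = 39.83; W sinα = 55.7
Slice 4: Δl = 2.1/cos21.0° = 2.249 m; N'_4 = 235·cos21.0° = 219.4; c'Δl = 36.67; W sinα = 84.2
Slice 5: Δl = 3.0/cos33.6° = 3.602 m; N'_5 = 262·cos33.6° = 218.2; c'Δl = 58.71; W sinα = 145.0
Slice 6: Δl = 2.8/cos50.7° = 4.421 m; N'_6 = 108·cos50.7° = 68.4; c'Δl = 72.06; W sinα = 83.6
Σc'Δl = 287.8 kN/m; ΣN' = 1219.9 kN/m; ΣW sinα = 349.3 kN/m
Resisting = 287.8 + 1219.9·tan33.4° = 287.8 + 804.4 = 1092.2 kN/m
FS = 1092.2 / 349.3 = 3.127

FS = 3.13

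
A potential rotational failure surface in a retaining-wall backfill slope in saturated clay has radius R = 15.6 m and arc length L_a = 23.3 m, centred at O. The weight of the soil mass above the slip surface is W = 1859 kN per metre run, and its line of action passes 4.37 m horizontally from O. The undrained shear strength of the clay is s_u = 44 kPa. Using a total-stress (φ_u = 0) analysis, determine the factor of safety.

FS = 1.97

Taking moments about the centre O, the resisting moment is provided by the undrained shear strength acting along the arc:
M_R = s_u·L_a·R = 44·23.30·15.6 = 15993.1 kN·m/m
M_D = W·d = 1859·4.37 = 8123.8 kN·m/m
FS = M_R / M_D = 15993.1 / 8123.8 = 1.969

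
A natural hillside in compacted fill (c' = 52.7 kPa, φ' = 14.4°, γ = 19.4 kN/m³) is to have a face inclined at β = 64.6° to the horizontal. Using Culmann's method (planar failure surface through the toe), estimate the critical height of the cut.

H_c = 26.42 m

Culmann's analysis gives the critical failure plane at α_cr = (β + φ')/2 = (64.6 + 14.4)/2 = 39.5°, and the critical height
H_c = (4c'/γ) · sinβ cosφ' / [1 − cos(β − φ')]
    = (4·52.7/19.4) · sin64.6°·cos14.4° / [1 − cos(50.2°)]
    = 10.866 · 0.9033·0.9686 / [1 − 0.6401]
    = 10.866 · 0.8750 / 0.3599
    = 26.42 m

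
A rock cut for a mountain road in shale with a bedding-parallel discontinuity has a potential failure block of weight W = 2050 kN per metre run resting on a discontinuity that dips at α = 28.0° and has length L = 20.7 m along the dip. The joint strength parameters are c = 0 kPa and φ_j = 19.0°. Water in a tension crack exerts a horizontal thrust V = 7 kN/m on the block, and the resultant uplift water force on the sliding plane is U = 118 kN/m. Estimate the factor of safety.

Resolving the block weight along and normal to the plane and applying the Mohr–Coulomb strength on the joint:
N' = W cosα − U − V sinα = 2050·cos28.0° − 118 − 7·sin28.0° = 1688.8 kN/m
Driving force T = W sinα + V cosα = 2050·sin28.0° + 7·cos28.0° = 968.6 kN/m
Resisting force R = c·L + N'·tanφ_j = 0·20.7 + 1688.8·tan19.0° = 0.0 + 581.5 = 581.5 kN/m
FS = R / T = 581.5 / 968.6 = 0.600

FS = 0.60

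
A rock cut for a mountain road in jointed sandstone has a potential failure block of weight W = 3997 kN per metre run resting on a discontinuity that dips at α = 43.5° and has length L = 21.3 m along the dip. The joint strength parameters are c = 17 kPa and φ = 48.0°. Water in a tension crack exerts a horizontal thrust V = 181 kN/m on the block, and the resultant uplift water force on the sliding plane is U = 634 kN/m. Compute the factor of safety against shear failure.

FS = 0.95

Resolving the block weight along and normal to the plane and applying the Mohr–Coulomb strength on the joint:
N' = W cosα − U − V sinα = 3997·cos43.5° − 634 − 181·sin43.5° = 2140.7 kN/m
Driving force T = W sinα + V cosα = 3997·sin43.5° + 181·cos43.5° = 2882.6 kN/m
Resisting force R = c·L + N'·tanφ = 17·21.3 + 2140.7·tan48.0° = 362.1 + 2377.5 = 2739.6 kN/m
FS = R / T = 2739.6 / 2882.6 = 0.950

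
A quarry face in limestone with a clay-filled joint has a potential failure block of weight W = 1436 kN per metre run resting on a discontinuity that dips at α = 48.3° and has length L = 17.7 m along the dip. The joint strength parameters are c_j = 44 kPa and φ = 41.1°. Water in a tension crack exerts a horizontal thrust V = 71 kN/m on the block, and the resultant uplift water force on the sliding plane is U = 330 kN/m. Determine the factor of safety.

Resolving the block weight along and normal to the plane and applying the Mohr–Coulomb strength on the joint:
N' = W cosα − U − V sinα = 1436·cos48.3° − 330 − 71·sin48.3° = 572.3 kN/m
Driving force T = W sinα + V cosα = 1436·sin48.3° + 71·cos48.3° = 1119.4 kN/m
Resisting force R = c_j·L + N'·tanφ = 44·17.7 + 572.3·tan41.1° = 778.8 + 499.2 = 1278.0 kN/m
FS = R / T = 1278.0 / 1119.4 = 1.142

FS = 1.14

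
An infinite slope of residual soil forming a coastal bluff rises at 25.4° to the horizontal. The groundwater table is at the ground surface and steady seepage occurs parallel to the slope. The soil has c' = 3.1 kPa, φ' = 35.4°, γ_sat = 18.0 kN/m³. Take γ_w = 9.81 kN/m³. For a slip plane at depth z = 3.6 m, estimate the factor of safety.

With seepage parallel to the slope and the water table at the surface, the effective normal stress on the slip plane uses the buoyant unit weight γ' = γ_sat − γ_w while the driving shear stress uses γ_sat:
FS = [c' + γ' z cos²β tanφ'] / [γ_sat z sinβ cosβ]
γ' = 18.0 − 9.81 = 8.19 kN/m³
Numerator = 3.1 + 8.19·3.6·cos²25.4°·tan35.4° = 3.1 + 8.19·3.6·0.8160·0.7107 = 20.198 kPa
Denominator = 18.0·3.6·sin25.4°·cos25.4° = 18.0·3.6·0.4289·0.9033 = 25.108 kPa
FS = 20.198 / 25.108 = 0.804

FS = 0.80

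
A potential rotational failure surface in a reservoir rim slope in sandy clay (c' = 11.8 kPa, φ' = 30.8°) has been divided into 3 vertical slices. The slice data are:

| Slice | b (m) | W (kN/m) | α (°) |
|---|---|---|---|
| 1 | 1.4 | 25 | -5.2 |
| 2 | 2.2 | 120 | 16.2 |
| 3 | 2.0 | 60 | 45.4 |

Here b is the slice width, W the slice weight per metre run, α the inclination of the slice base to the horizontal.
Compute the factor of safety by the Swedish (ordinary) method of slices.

Ordinary method of slices: FS = Σ[c'·Δl_i + (W_i cosα_i)·tanφ'] / Σ W_i sinα_i, with Δl_i = b_i / cosα_i.
Slice 1: Δl = 1.4/cos(-5.2°) = 1.406 m; N'_1 = 25·cos(-5.2°) = 24.9; c'Δl = 16.59; W sinα = -2.3
Slice 2: Δl = 2.2/cos16.2° = 2.291 m; N'_2 = 120·cos16.2° = 115.2; c'Δl = 27.03; W sinα = 33.5
Slice 3: Δl = 2.0/cos45.4° = 2.848 m; N'_3 = 60·cos45.4° = 42.1; c'Δl = 33.61; W sinα = 42.7
Σc'Δl = 77.2 kN/m; ΣN' = 182.3 kN/m; ΣW sinα = 73.9 kN/m
Resisting = 77.2 + 182.3·tan30.8° = 77.2 + 108.6 = 185.9 kN/m
FS = 185.9 / 73.9 = 2.514

FS = 2.51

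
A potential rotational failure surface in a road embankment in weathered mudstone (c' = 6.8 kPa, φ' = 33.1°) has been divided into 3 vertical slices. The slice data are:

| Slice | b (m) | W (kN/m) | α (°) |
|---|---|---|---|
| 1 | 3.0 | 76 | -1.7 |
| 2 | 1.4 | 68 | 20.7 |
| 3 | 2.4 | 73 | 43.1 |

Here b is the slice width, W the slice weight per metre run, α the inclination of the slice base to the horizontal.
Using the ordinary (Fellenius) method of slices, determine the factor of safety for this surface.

Ordinary method of slices: FS = Σ[c'·Δl_i + (W_i cosα_i)·tanφ'] / Σ W_i sinα_i, with Δl_i = b_i / cosα_i.
Slice 1: Δl = 3.0/cos(-1.7°) = 3.001 m; N'_1 = 76·cos(-1.7°) = 76.0; c'Δl = 20.41; W sinα = -2.3
Slice 2: Δl = 1.4/cos20.7° = 1.497 m; N'_2 = 68·cos20.7° = 63.6; c'Δl = 10.18; W sinα = 24.0
Slice 3: Δl = 2.4/cos43.1° = 3.287 m; N'_3 = 73·cos43.1° = 53.3; c'Δl = 22.35; W sinα = 49.9
Σc'Δl = 52.9 kN/m; ΣN' = 192.9 kN/m; ΣW sinα = 71.7 kN/m
Resisting = 52.9 + 192.9·tan33.1° = 52.9 + 125.7 = 178.7 kN/m
FS = 178.7 / 71.7 = 2.493

FS = 2.49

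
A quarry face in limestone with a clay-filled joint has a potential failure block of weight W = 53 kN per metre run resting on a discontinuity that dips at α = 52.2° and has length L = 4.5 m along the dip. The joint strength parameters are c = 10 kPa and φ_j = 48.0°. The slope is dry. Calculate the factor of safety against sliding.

FS = 1.94

Resolving the block weight along and normal to the plane and applying the Mohr–Coulomb strength on the joint:
N' = W cosα = 53·cos52.2° = 32.5 kN/m
Driving force T = W sinα = 53·sin52.2° = 41.9 kN/m
Resisting force R = c·L + N'·tanφ_j = 10·4.5 + 32.5·tan48.0° = 45.0 + 36.1 = 81.1 kN/m
FS = R / T = 81.1 / 41.9 = 1.936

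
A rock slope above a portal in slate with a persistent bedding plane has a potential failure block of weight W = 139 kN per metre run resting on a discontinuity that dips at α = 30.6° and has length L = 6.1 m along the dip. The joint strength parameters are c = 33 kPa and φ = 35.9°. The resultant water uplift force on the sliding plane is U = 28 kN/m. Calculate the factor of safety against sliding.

Resolving the block weight along and normal to the plane and applying the Mohr–Coulomb strength on the joint:
N' = W cosα − U = 139·cos30.6° − 28 = 91.6 kN/m
Driving force T = W sinα = 139·sin30.6° = 70.8 kN/m
Resisting force R = c·L + N'·tanφ = 33·6.1 + 91.6·tan35.9° = 201.3 + 66.3 = 267.6 kN/m
FS = R / T = 267.6 / 70.8 = 3.783

FS = 3.78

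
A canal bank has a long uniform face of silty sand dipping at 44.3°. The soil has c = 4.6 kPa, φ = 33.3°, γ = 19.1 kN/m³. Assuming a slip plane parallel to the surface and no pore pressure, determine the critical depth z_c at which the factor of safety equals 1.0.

z_c = 1.47 m

Setting FS = 1.00 in FS = [c + γz cos²β tanφ] / [γz sinβ cosβ] and solving for z:
z = c / [γ cosβ (FS·sinβ − cosβ·tanφ)]
  = 4.6 / [19.1·cos44.3°·(1.00·sin44.3° − cos44.3°·tan33.3°)]
  = 4.6 / [19.1·0.7157·(1.00·0.6984 − 0.7157·0.6569)]
  = 4.6 / 3.1207 = 1.474 m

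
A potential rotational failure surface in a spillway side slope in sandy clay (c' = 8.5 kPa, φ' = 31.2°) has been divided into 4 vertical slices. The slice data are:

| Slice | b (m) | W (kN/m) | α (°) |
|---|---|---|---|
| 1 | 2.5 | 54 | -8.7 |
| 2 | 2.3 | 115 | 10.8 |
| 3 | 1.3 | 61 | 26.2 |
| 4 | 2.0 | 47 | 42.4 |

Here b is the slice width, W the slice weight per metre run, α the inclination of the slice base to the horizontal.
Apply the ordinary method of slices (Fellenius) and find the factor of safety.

FS = 3.22

Ordinary method of slices: FS = Σ[c'·Δl_i + (W_i cosα_i)·tanφ'] / Σ W_i sinα_i, with Δl_i = b_i / cosα_i.
Slice 1: Δl = 2.5/cos(-8.7°) = 2.529 m; N'_1 = 54·cos(-8.7°) = 53.4; c'Δl = 21.50; W sinα = -8.2
Slice 2: Δl = 2.3/cos10.8° = 2.341 m; N'_2 = 115·cos10.8° = 113.0; c'Δl = 19.90; W sinα = 21.5
Slice 3: Δl = 1.3/cos26.2° = 1.449 m; N'_3 = 61·cos26.2° = 54.7; c'Δl = 12.32; W sinα = 26.9
Slice 4: Δl = 2.0/cos42.4° = 2.708 m; N'_4 = 47·cos42.4° = 34.7; c'Δl = 23.02; W sinα = 31.7
Σc'Δl = 76.7 kN/m; ΣN' = 255.8 kN/m; ΣW sinα = 72.0 kN/m
Resisting = 76.7 + 255.8·tan31.2° = 76.7 + 154.9 = 231.6 kN/m
FS = 231.6 / 72.0 = 3.217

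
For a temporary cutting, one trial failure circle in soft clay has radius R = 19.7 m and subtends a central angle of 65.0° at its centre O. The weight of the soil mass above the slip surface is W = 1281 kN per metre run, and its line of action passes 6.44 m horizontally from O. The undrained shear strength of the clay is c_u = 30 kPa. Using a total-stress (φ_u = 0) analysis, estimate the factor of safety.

FS = 1.60

Taking moments about the centre O, the resisting moment is provided by the undrained shear strength acting along the arc:
Arc length L_a = R·θ = 19.7·(65.0°·π/180) = 19.7·1.1345 = 22.35 m
M_R = c_u·L_a·R = 30·22.35·19.7 = 13208.2 kN·m/m
M_D = W·d = 1281·6.44 = 8249.6 kN·m/m
FS = M_R / M_D = 13208.2 / 8249.6 = 1.601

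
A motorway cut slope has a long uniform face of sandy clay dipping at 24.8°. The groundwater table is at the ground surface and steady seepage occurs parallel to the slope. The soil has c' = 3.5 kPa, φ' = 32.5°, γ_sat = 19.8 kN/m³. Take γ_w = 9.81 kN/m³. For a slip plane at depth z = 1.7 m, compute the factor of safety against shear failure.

FS = 0.97

With seepage parallel to the slope and the water table at the surface, the effective normal stress on the slip plane uses the buoyant unit weight γ' = γ_sat − γ_w while the driving shear stress uses γ_sat:
FS = [c' + γ' z cos²β tanφ'] / [γ_sat z sinβ cosβ]
γ' = 19.8 − 9.81 = 9.99 kN/m³
Numerator = 3.5 + 9.99·1.7·cos²24.8°·tan32.5° = 3.5 + 9.99·1.7·0.8241·0.6371 = 12.416 kPa
Denominator = 19.8·1.7·sin24.8°·cos24.8° = 19.8·1.7·0.4195·0.9078 = 12.817 kPa
FS = 12.416 / 12.817 = 0.969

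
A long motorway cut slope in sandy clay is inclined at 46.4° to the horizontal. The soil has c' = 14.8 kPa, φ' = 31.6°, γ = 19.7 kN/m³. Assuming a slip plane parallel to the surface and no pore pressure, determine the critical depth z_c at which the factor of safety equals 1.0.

Setting FS = 1.00 in FS = [c' + γz cos²β tanφ'] / [γz sinβ cosβ] and solving for z:
z = c' / [γ cosβ (FS·sinβ − cosβ·tanφ')]
  = 14.8 / [19.7·cos46.4°·(1.00·sin46.4° − cos46.4°·tan31.6°)]
  = 14.8 / [19.7·0.6896·(1.00·0.7242 − 0.6896·0.6152)]
  = 14.8 / 4.0745 = 3.632 m

z_c = 3.63 m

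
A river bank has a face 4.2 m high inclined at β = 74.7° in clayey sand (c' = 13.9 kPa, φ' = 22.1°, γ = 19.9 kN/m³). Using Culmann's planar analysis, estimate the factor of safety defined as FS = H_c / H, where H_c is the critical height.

FS = 1.51

H_c = (4c'/γ) · sinβ cosφ' / [1 − cos(β − φ')]
    = (4·13.9/19.9) · sin74.7°·cos22.1° / [1 − cos52.6°]
    = 2.794 · 0.8937 / 0.3926 = 6.36 m
FS = H_c / H = 6.36 / 4.2 = 1.514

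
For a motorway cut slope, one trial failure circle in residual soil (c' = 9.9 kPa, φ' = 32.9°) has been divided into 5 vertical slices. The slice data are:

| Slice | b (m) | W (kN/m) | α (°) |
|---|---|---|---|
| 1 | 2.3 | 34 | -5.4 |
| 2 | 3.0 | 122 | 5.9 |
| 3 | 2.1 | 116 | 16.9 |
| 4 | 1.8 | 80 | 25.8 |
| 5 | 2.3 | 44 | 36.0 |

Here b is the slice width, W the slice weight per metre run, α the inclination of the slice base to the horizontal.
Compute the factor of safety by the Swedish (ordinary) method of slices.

Ordinary method of slices: FS = Σ[c'·Δl_i + (W_i cosα_i)·tanφ'] / Σ W_i sinα_i, with Δl_i = b_i / cosα_i.
Slice 1: Δl = 2.3/cos(-5.4°) = 2.310 m; N'_1 = 34·cos(-5.4°) = 33.8; c'Δl = 22.87; W sinα = -3.2
Slice 2: Δl = 3.0/cos5.9° = 3.016 m; N'_2 = 122·cos5.9° = 121.4; c'Δl = 29.86; W sinα = 12.5
Slice 3: Δl = 2.1/cos16.9° = 2.195 m; N'_3 = 116·cos16.9° = 111.0; c'Δl = 21.73; W sinα = 33.7
Slice 4: Δl = 1.8/cos25.8° = 1.999 m; N'_4 = 80·cos25.8° = 72.0; c'Δl = 19.79; W sinα = 34.8
Slice 5: Δl = 2.3/cos36.0° = 2.843 m; N'_5 = 44·cos36.0° = 35.6; c'Δl = 28.15; W sinα = 25.9
Σc'Δl = 122.4 kN/m; ΣN' = 373.8 kN/m; ΣW sinα = 103.7 kN/m
Resisting = 122.4 + 373.8·tan32.9° = 122.4 + 241.8 = 364.2 kN/m
FS = 364.2 / 103.7 = 3.511

FS = 3.51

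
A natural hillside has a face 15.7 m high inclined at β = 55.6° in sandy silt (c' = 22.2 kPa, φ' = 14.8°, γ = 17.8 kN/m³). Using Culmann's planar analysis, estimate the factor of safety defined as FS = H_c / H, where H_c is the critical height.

FS = 1.04

H_c = (4c'/γ) · sinβ cosφ' / [1 − cos(β − φ')]
    = (4·22.2/17.8) · sin55.6°·cos14.8° / [1 − cos40.8°]
    = 4.989 · 0.7977 / 0.2430 = 16.38 m
FS = H_c / H = 16.38 / 15.7 = 1.043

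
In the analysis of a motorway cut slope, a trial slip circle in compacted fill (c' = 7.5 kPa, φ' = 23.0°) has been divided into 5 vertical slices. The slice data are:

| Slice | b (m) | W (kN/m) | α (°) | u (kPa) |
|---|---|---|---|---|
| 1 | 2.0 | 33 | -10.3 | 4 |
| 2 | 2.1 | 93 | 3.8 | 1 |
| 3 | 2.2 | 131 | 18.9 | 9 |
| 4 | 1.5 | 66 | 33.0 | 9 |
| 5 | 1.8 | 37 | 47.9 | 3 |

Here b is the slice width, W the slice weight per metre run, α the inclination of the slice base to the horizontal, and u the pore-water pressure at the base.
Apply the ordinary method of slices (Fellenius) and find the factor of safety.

Ordinary method of slices: FS = Σ[c'·Δl_i + (W_i cosα_i − u_i·Δl_i)·tanφ'] / Σ W_i sinα_i, with Δl_i = b_i / cosα_i.
Slice 1: Δl = 2.0/cos(-10.3°) = 2.033 m; N'_1 = 33·cos(-10.3°) − 4·2.033 = 24.3; c'Δl = 15.25; W sinα = -5.9
Slice 2: Δl = 2.1/cos3.8° = 2.105 m; N'_2 = 93·cos3.8° − 1·2.105 = 90.7; c'Δl = 15.78; W sinα = 6.2
Slice 3: Δl = 2.2/cos18.9° = 2.325 m; N'_3 = 131·cos18.9° − 9·2.325 = 103.0; c'Δl = 17.44; W sinα = 42.4
Slice 4: Δl = 1.5/cos33.0° = 1.789 m; N'_4 = 66·cos33.0° − 9·1.789 = 39.3; c'Δl = 13.41; W sinα = 35.9
Slice 5: Δl = 1.8/cos47.9° = 2.685 m; N'_5 = 37·cos47.9° − 3·2.685 = 16.8; c'Δl = 20.14; W sinα = 27.5
Σc'Δl = 82.0 kN/m; ΣN' = 274.0 kN/m; ΣW sinα = 106.1 kN/m
Resisting = 82.0 + 274.0·tan23.0° = 82.0 + 116.3 = 198.3 kN/m
FS = 198.3 / 106.1 = 1.870

FS = 1.87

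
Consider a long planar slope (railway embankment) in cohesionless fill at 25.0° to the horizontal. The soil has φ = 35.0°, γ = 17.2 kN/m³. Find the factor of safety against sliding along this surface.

FS = 1.50

For a dry cohesionless infinite slope the factor of safety is FS = tanφ / tanβ.
FS = tan35.0° / tan25.0° = 0.7002 / 0.4663 = 1.502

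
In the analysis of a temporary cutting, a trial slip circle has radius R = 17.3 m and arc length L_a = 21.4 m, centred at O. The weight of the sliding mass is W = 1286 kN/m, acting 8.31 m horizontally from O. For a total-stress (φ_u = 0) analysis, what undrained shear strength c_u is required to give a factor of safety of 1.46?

FS = c_u·L_a·R / (W·d), so c_u = FS·W·d / (L_a·R).
c_u = 1.46·1286·8.31 / (21.40·17.3) = 15602.5 / 370.22 = 42.14 kPa

c_u = 42.1 kPa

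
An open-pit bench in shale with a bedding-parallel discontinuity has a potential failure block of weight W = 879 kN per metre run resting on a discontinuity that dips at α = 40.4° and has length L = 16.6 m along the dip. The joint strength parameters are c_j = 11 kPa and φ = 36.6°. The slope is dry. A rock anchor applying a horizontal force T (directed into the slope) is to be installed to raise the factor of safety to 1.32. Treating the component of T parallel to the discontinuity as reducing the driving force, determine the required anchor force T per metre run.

Resolving forces along and normal to the sliding plane, with the horizontal anchor force T adding T·sinα to the effective normal force and T·cosα acting up the plane against the driving force:
FS = [c_jL + (W cosα + T sinα) tanφ] / [W sinα − T cosα]
Without the anchor: N' = 669.4 kN/m, driving T_d = 569.7 kN/m, resisting R = 11·16.6 + 669.4·tan36.6° = 679.7 kN/m, FS = 1.19.
Setting FS = 1.32 and solving for T:
1.32·(569.7 − T cos40.4°) = 679.7 + T sin40.4°·tan36.6°
T·(sin40.4°·tan36.6° + 1.32·cos40.4°) = 1.32·569.7 − 679.7
T·(0.6481·0.7427 + 1.32·0.7615) = 752.0 − 679.7 = 72.3
T·1.4866 = 72.3
T = 48.6 kN/m

T = 49 kN/m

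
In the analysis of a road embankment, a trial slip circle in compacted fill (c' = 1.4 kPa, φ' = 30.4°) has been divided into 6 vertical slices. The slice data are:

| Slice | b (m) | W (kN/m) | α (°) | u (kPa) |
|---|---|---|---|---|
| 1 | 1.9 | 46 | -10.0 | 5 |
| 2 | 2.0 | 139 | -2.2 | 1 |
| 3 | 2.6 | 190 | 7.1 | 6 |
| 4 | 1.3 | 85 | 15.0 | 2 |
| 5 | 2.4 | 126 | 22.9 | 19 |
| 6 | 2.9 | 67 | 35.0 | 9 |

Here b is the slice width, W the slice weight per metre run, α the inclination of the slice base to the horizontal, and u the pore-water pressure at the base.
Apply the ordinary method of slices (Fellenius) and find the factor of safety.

FS = 2.69

Ordinary method of slices: FS = Σ[c'·Δl_i + (W_i cosα_i − u_i·Δl_i)·tanφ'] / Σ W_i sinα_i, with Δl_i = b_i / cosα_i.
Slice 1: Δl = 1.9/cos(-10.0°) = 1.929 m; N'_1 = 46·cos(-10.0°) − 5·1.929 = 35.7; c'Δl = 2.70; W sinα = -8.0
Slice 2: Δl = 2.0/cos(-2.2°) = 2.001 m; N'_2 = 139·cos(-2.2°) − 1·2.001 = 136.9; c'Δl = 2.80; W sinα = -5.3
Slice 3: Δl = 2.6/cos7.1° = 2.620 m; N'_3 = 190·cos7.1° − 6·2.620 = 172.8; c'Δl = 3.67; W sinα = 23.5
Slice 4: Δl = 1.3/cos15.0° = 1.346 m; N'_4 = 85·cos15.0° − 2·1.346 = 79.4; c'Δl = 1.88; W sinα = 22.0
Slice 5: Δl = 2.4/cos22.9° = 2.605 m; N'_5 = 126·cos22.9° − 19·2.605 = 66.6; c'Δl = 3.65; W sinα = 49.0
Slice 6: Δl = 2.9/cos35.0° = 3.540 m; N'_6 = 67·cos35.0° − 9·3.540 = 23.0; c'Δl = 4.96; W sinα = 38.4
Σc'Δl = 19.7 kN/m; ΣN' = 514.4 kN/m; ΣW sinα = 119.6 kN/m
Resisting = 19.7 + 514.4·tan30.4° = 19.7 + 301.8 = 321.4 kN/m
FS = 321.4 / 119.6 = 2.687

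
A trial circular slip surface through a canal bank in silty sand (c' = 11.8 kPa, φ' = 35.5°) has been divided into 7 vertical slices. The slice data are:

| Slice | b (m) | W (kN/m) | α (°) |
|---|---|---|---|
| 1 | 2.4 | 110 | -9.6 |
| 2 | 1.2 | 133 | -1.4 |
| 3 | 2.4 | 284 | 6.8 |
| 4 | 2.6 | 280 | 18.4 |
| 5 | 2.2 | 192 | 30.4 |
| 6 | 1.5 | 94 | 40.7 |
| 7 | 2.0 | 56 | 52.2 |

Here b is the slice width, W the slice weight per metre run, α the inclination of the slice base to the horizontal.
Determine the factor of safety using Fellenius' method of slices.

FS = 3.14

Ordinary method of slices: FS = Σ[c'·Δl_i + (W_i cosα_i)·tanφ'] / Σ W_i sinα_i, with Δl_i = b_i / cosα_i.
Slice 1: Δl = 2.4/cos(-9.6°) = 2.434 m; N'_1 = 110·cos(-9.6°) = 108.5; c'Δl = 28.72; W sinα = -18.3
Slice 2: Δl = 1.2/cos(-1.4°) = 1.200 m; N'_2 = 133·cos(-1.4°) = 133.0; c'Δl = 14.16; W sinα = -3.2
Slice 3: Δl = 2.4/cos6.8° = 2.417 m; N'_3 = 284·cos6.8° = 282.0; c'Δl = 28.52; W sinα = 33.6
Slice 4: Δl = 2.6/cos18.4° = 2.740 m; N'_4 = 280·cos18.4° = 265.7; c'Δl = 32.33; W sinα = 88.4
Slice 5: Δl = 2.2/cos30.4° = 2.551 m; N'_5 = 192·cos30.4° = 165.6; c'Δl = 30.10; W sinα = 97.2
Slice 6: Δl = 1.5/cos40.7° = 1.979 m; N'_6 = 94·cos40.7° = 71.3; c'Δl = 23.35; W sinα = 61.3
Slice 7: Δl = 2.0/cos52.2° = 3.263 m; N'_7 = 56·cos52.2° = 34.3; c'Δl = 38.51; W sinα = 44.2
Σc'Δl = 195.7 kN/m; ΣN' = 1060.3 kN/m; ΣW sinα = 303.1 kN/m
Resisting = 195.7 + 1060.3·tan35.5° = 195.7 + 756.3 = 952.0 kN/m
FS = 952.0 / 303.1 = 3.141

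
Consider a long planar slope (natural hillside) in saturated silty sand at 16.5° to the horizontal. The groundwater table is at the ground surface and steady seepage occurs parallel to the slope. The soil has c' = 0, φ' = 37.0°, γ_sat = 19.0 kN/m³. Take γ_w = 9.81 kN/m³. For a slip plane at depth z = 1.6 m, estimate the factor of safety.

With seepage parallel to the slope and the water table at the surface, the effective normal stress on the slip plane uses the buoyant unit weight γ' = γ_sat − γ_w while the driving shear stress uses γ_sat:
FS = [c' + γ' z cos²β tanφ'] / [γ_sat z sinβ cosβ]
(For c' = 0 this reduces to FS = (γ'/γ_sat)·tanφ'/tanβ.)
γ' = 19.0 − 9.81 = 9.19 kN/m³
Numerator = 0.0 + 9.19·1.6·cos²16.5°·tan37.0° = 0.0 + 9.19·1.6·0.9193·0.7536 = 10.186 kPa
Denominator = 19.0·1.6·sin16.5°·cos16.5° = 19.0·1.6·0.2840·0.9588 = 8.279 kPa
FS = 10.186 / 8.279 = 1.230

FS = 1.23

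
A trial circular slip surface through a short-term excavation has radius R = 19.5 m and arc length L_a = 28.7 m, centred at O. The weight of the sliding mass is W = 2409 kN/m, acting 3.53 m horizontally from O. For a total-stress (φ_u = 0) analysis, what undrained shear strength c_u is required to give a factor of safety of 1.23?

c_u = 18.7 kPa

FS = c_u·L_a·R / (W·d), so c_u = FS·W·d / (L_a·R).
c_u = 1.23·2409·3.53 / (28.70·19.5) = 10459.6 / 559.65 = 18.69 kPa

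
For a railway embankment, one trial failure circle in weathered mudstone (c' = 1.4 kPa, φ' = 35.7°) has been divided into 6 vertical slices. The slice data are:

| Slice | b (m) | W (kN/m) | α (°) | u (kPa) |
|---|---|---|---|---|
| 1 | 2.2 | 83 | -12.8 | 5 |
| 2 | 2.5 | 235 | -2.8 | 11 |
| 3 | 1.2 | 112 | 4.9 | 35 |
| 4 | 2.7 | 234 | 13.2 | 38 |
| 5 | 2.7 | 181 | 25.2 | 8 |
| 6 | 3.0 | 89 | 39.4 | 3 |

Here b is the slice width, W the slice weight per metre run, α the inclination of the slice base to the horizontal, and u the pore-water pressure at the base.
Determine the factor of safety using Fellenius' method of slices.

FS = 3.00

Ordinary method of slices: FS = Σ[c'·Δl_i + (W_i cosα_i − u_i·Δl_i)·tanφ'] / Σ W_i sinα_i, with Δl_i = b_i / cosα_i.
Slice 1: Δl = 2.2/cos(-12.8°) = 2.256 m; N'_1 = 83·cos(-12.8°) − 5·2.256 = 69.7; c'Δl = 3.16; W sinα = -18.4
Slice 2: Δl = 2.5/cos(-2.8°) = 2.503 m; N'_2 = 235·cos(-2.8°) − 11·2.503 = 207.2; c'Δl = 3.50; W sinα = -11.5
Slice 3: Δl = 1.2/cos4.9° = 1.204 m; N'_3 = 112·cos4.9° − 35·1.204 = 69.4; c'Δl = 1.69; W sinα = 9.6
Slice 4: Δl = 2.7/cos13.2° = 2.773 m; N'_4 = 234·cos13.2° − 38·2.773 = 122.4; c'Δl = 3.88; W sinα = 53.4
Slice 5: Δl = 2.7/cos25.2° = 2.984 m; N'_5 = 181·cos25.2° − 8·2.984 = 139.9; c'Δl = 4.18; W sinα = 77.1
Slice 6: Δl = 3.0/cos39.4° = 3.882 m; N'_6 = 89·cos39.4° − 3·3.882 = 57.1; c'Δl = 5.44; W sinα = 56.5
Σc'Δl = 21.8 kN/m; ΣN' = 665.7 kN/m; ΣW sinα = 166.7 kN/m
Resisting = 21.8 + 665.7·tan35.7° = 21.8 + 478.4 = 500.2 kN/m
FS = 500.2 / 166.7 = 3.001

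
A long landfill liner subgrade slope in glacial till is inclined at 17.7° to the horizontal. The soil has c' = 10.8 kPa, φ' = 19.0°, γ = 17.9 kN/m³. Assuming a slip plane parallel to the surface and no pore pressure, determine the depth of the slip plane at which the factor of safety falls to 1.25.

Setting FS = 1.25 in FS = [c' + γz cos²β tanφ'] / [γz sinβ cosβ] and solving for z:
z = c' / [γ cosβ (FS·sinβ − cosβ·tanφ')]
  = 10.8 / [17.9·cos17.7°·(1.25·sin17.7° − cos17.7°·tan19.0°)]
  = 10.8 / [17.9·0.9527·(1.25·0.3040 − 0.9527·0.3443)]
  = 10.8 / 0.8870 = 12.176 m

z = 12.18 m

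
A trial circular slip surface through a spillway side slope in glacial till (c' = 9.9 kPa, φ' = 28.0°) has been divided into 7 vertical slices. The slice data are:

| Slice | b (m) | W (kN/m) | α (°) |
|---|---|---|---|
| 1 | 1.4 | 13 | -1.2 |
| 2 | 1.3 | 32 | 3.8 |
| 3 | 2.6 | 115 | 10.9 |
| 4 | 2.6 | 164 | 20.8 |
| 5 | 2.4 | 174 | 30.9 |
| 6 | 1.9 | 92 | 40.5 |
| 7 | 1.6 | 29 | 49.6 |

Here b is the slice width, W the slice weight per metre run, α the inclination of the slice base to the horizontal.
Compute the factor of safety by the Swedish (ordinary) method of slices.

Ordinary method of slices: FS = Σ[c'·Δl_i + (W_i cosα_i)·tanφ'] / Σ W_i sinα_i, with Δl_i = b_i / cosα_i.
Slice 1: Δl = 1.4/cos(-1.2°) = 1.400 m; N'_1 = 13·cos(-1.2°) = 13.0; c'Δl = 13.86; W sinα = -0.3
Slice 2: Δl = 1.3/cos3.8° = 1.303 m; N'_2 = 32·cos3.8° = 31.9; c'Δl = 12.90; W sinα = 2.1
Slice 3: Δl = 2.6/cos10.9° = 2.648 m; N'_3 = 115·cos10.9° = 112.9; c'Δl = 26.21; W sinα = 21.7
Slice 4: Δl = 2.6/cos20.8° = 2.781 m; N'_4 = 164·cos20.8° = 153.3; c'Δl = 27.53; W sinα = 58.2
Slice 5: Δl = 2.4/cos30.9° = 2.797 m; N'_5 = 174·cos30.9° = 149.3; c'Δl = 27.69; W sinα = 89.4
Slice 6: Δl = 1.9/cos40.5° = 2.499 m; N'_6 = 92·cos40.5° = 70.0; c'Δl = 24.74; W sinα = 59.7
Slice 7: Δl = 1.6/cos49.6° = 2.469 m; N'_7 = 29·cos49.6° = 18.8; c'Δl = 24.44; W sinα = 22.1
Σc'Δl = 157.4 kN/m; ΣN' = 549.2 kN/m; ΣW sinα = 253.0 kN/m
Resisting = 157.4 + 549.2·tan28.0° = 157.4 + 292.0 = 449.4 kN/m
FS = 449.4 / 253.0 = 1.776

FS = 1.78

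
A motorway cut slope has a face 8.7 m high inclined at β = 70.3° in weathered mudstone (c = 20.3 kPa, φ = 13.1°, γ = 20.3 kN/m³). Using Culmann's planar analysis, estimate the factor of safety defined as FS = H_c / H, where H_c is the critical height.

FS = 0.92

H_c = (4c/γ) · sinβ cosφ / [1 − cos(β − φ)]
    = (4·20.3/20.3) · sin70.3°·cos13.1° / [1 − cos57.2°]
    = 4.000 · 0.9170 / 0.4583 = 8.00 m
FS = H_c / H = 8.00 / 8.7 = 0.920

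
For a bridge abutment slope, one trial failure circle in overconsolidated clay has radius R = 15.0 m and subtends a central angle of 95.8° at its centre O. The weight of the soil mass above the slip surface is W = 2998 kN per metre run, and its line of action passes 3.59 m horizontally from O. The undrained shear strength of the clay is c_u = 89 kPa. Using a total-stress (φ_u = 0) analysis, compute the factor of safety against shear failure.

FS = 3.11

Taking moments about the centre O, the resisting moment is provided by the undrained shear strength acting along the arc:
Arc length L_a = R·θ = 15.0·(95.8°·π/180) = 15.0·1.6720 = 25.08 m
M_R = c_u·L_a·R = 89·25.08·15.0 = 33482.3 kN·m/m
M_D = W·d = 2998·3.59 = 10762.8 kN·m/m
FS = M_R / M_D = 33482.3 / 10762.8 = 3.111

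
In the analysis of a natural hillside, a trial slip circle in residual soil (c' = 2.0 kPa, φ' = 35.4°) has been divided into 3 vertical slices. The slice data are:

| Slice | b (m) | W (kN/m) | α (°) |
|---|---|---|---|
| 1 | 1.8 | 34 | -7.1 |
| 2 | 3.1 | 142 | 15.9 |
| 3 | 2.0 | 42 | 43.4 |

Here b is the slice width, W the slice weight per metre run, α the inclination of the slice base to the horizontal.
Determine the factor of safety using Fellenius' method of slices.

Ordinary method of slices: FS = Σ[c'·Δl_i + (W_i cosα_i)·tanφ'] / Σ W_i sinα_i, with Δl_i = b_i / cosα_i.
Slice 1: Δl = 1.8/cos(-7.1°) = 1.814 m; N'_1 = 34·cos(-7.1°) = 33.7; c'Δl = 3.63; W sinα = -4.2
Slice 2: Δl = 3.1/cos15.9° = 3.223 m; N'_2 = 142·cos15.9° = 136.6; c'Δl = 6.45; W sinα = 38.9
Slice 3: Δl = 2.0/cos43.4° = 2.753 m; N'_3 = 42·cos43.4° = 30.5; c'Δl = 5.51; W sinα = 28.9
Σc'Δl = 15.6 kN/m; ΣN' = 200.8 kN/m; ΣW sinα = 63.6 kN/m
Resisting = 15.6 + 200.8·tan35.4° = 15.6 + 142.7 = 158.3 kN/m
FS = 158.3 / 63.6 = 2.491

FS = 2.49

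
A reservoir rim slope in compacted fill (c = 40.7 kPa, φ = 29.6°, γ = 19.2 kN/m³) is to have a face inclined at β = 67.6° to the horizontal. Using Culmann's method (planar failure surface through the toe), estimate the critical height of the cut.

H_c = 32.15 m

Culmann's analysis gives the critical failure plane at α_cr = (β + φ)/2 = (67.6 + 29.6)/2 = 48.6°, and the critical height
H_c = (4c/γ) · sinβ cosφ / [1 − cos(β − φ)]
    = (4·40.7/19.2) · sin67.6°·cos29.6° / [1 − cos(38.0°)]
    = 8.479 · 0.9245·0.8695 / [1 − 0.7880]
    = 8.479 · 0.8039 / 0.2120
    = 32.15 m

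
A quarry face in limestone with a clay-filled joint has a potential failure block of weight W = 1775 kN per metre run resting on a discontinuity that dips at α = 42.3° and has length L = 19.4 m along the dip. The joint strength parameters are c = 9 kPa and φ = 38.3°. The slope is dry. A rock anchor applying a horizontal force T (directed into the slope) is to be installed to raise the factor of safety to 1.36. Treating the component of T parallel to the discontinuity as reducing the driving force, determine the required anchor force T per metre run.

T = 269 kN/m

Resolving forces along and normal to the sliding plane, with the horizontal anchor force T adding T·sinα to the effective normal force and T·cosα acting up the plane against the driving force:
FS = [cL + (W cosα + T sinα) tanφ] / [W sinα − T cosα]
Without the anchor: N' = 1312.8 kN/m, driving T_d = 1194.6 kN/m, resisting R = 9·19.4 + 1312.8·tan38.3° = 1211.4 kN/m, FS = 1.01.
Setting FS = 1.36 and solving for T:
1.36·(1194.6 − T cos42.3°) = 1211.4 + T sin42.3°·tan38.3°
T·(sin42.3°·tan38.3° + 1.36·cos42.3°) = 1.36·1194.6 − 1211.4
T·(0.6730·0.7898 + 1.36·0.7396) = 1624.7 − 1211.4 = 413.2
T·1.5374 = 413.2
T = 268.8 kN/m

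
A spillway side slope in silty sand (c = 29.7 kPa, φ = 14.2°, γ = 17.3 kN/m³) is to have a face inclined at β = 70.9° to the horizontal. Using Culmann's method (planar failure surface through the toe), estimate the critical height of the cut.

H_c = 13.95 m

Culmann's analysis gives the critical failure plane at α_cr = (β + φ)/2 = (70.9 + 14.2)/2 = 42.6°, and the critical height
H_c = (4c/γ) · sinβ cosφ / [1 − cos(β − φ)]
    = (4·29.7/17.3) · sin70.9°·cos14.2° / [1 − cos(56.7°)]
    = 6.867 · 0.9449·0.9694 / [1 − 0.5490]
    = 6.867 · 0.9161 / 0.4510
    = 13.95 m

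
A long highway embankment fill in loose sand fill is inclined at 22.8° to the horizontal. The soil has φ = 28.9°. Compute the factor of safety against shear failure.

For a dry cohesionless infinite slope the factor of safety is FS = tanφ / tanβ.
FS = tan28.9° / tan22.8° = 0.5520 / 0.4204 = 1.313

FS = 1.31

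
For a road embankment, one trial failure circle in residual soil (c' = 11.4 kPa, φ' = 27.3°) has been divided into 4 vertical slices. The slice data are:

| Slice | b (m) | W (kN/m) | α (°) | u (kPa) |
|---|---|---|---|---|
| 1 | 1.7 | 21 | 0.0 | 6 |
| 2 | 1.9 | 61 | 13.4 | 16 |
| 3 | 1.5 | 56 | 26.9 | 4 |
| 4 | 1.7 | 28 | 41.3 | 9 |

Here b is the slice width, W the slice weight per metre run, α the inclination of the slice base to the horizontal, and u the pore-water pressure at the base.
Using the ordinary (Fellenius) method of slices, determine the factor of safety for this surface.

FS = 2.23

Ordinary method of slices: FS = Σ[c'·Δl_i + (W_i cosα_i − u_i·Δl_i)·tanφ'] / Σ W_i sinα_i, with Δl_i = b_i / cosα_i.
Slice 1: Δl = 1.7/cos0.0° = 1.700 m; N'_1 = 21·cos0.0° − 6·1.700 = 10.8; c'Δl = 19.38; W sinα = 0.0
Slice 2: Δl = 1.9/cos13.4° = 1.953 m; N'_2 = 61·cos13.4° − 16·1.953 = 28.1; c'Δl = 22.27; W sinα = 14.1
Slice 3: Δl = 1.5/cos26.9° = 1.682 m; N'_3 = 56·cos26.9° − 4·1.682 = 43.2; c'Δl = 19.17; W sinα = 25.3
Slice 4: Δl = 1.7/cos41.3° = 2.263 m; N'_4 = 28·cos41.3° − 9·2.263 = 0.7; c'Δl = 25.80; W sinα = 18.5
Σc'Δl = 86.6 kN/m; ΣN' = 82.8 kN/m; ΣW sinα = 58.0 kN/m
Resisting = 86.6 + 82.8·tan27.3° = 86.6 + 42.7 = 129.3 kN/m
FS = 129.3 / 58.0 = 2.232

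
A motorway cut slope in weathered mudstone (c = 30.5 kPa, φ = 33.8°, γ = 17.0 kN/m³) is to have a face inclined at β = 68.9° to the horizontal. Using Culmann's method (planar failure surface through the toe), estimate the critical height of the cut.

Culmann's analysis gives the critical failure plane at α_cr = (β + φ)/2 = (68.9 + 33.8)/2 = 51.4°, and the critical height
H_c = (4c/γ) · sinβ cosφ / [1 − cos(β − φ)]
    = (4·30.5/17.0) · sin68.9°·cos33.8° / [1 − cos(35.1°)]
    = 7.176 · 0.9330·0.8310 / [1 − 0.8181]
    = 7.176 · 0.7753 / 0.1819
    = 30.59 m

H_c = 30.59 m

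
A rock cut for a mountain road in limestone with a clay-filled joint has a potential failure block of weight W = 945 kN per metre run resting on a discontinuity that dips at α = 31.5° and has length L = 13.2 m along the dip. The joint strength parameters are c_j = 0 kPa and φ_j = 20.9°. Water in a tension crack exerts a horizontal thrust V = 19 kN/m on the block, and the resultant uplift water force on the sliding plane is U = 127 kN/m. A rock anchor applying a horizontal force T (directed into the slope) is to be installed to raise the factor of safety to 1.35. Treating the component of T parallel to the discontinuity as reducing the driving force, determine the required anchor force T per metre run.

Resolving forces along and normal to the sliding plane, with the horizontal anchor force T adding T·sinα to the effective normal force and T·cosα acting up the plane against the driving force:
FS = [c_jL + (W cosα − U − V sinα + T sinα) tanφ_j] / [W sinα + V cosα − T cosα]
Without the anchor: N' = 668.8 kN/m, driving T_d = 510.0 kN/m, resisting R = 0·13.2 + 668.8·tan20.9° = 255.4 kN/m, FS = 0.50.
Setting FS = 1.35 and solving for T:
1.35·(510.0 − T cos31.5°) = 255.4 + T sin31.5°·tan20.9°
T·(sin31.5°·tan20.9° + 1.35·cos31.5°) = 1.35·510.0 − 255.4
T·(0.5225·0.3819 + 1.35·0.8526) = 688.4 − 255.4 = 433.1
T·1.3506 = 433.1
T = 320.6 kN/m

T = 321 kN/m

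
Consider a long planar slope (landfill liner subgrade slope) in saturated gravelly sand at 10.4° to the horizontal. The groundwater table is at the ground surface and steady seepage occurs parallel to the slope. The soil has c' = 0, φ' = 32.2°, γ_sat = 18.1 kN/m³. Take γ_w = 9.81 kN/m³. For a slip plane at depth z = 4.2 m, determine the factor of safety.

With seepage parallel to the slope and the water table at the surface, the effective normal stress on the slip plane uses the buoyant unit weight γ' = γ_sat − γ_w while the driving shear stress uses γ_sat:
FS = [c' + γ' z cos²β tanφ'] / [γ_sat z sinβ cosβ]
(For c' = 0 this reduces to FS = (γ'/γ_sat)·tanφ'/tanβ.)
γ' = 18.1 − 9.81 = 8.29 kN/m³
Numerator = 0.0 + 8.29·4.2·cos²10.4°·tan32.2° = 0.0 + 8.29·4.2·0.9674·0.6297 = 21.212 kPa
Denominator = 18.1·4.2·sin10.4°·cos10.4° = 18.1·4.2·0.1805·0.9836 = 13.498 kPa
FS = 21.212 / 13.498 = 1.572

FS = 1.57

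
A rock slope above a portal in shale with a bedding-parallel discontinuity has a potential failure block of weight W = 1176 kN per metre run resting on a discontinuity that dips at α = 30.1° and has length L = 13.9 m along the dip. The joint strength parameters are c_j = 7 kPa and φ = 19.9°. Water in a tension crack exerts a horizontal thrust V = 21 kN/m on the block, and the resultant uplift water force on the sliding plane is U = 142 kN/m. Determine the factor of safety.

Resolving the block weight along and normal to the plane and applying the Mohr–Coulomb strength on the joint:
N' = W cosα − U − V sinα = 1176·cos30.1° − 142 − 21·sin30.1° = 864.9 kN/m
Driving force T = W sinα + V cosα = 1176·sin30.1° + 21·cos30.1° = 607.9 kN/m
Resisting force R = c_j·L + N'·tanφ = 7·13.9 + 864.9·tan19.9° = 97.3 + 313.1 = 410.4 kN/m
FS = R / T = 410.4 / 607.9 = 0.675

FS = 0.68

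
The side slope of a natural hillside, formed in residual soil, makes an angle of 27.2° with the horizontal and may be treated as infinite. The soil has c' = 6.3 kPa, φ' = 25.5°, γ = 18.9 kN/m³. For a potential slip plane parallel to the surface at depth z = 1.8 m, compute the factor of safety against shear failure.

For an infinite slope with a slip plane parallel to the surface (no pore pressure): FS = [c' + γz cos²β tanφ'] / [γz sinβ cosβ].
γz = 18.9·1.8 = 34.02 kN/m²
Numerator = 6.3 + 34.02·cos²27.2°·tan25.5° = 6.3 + 34.02·0.7911·0.4770 = 19.136 kPa
Denominator = 34.02·sin27.2°·cos27.2° = 34.02·0.4571·0.8894 = 13.831 kPa
FS = 19.136 / 13.831 = 1.384

FS = 1.38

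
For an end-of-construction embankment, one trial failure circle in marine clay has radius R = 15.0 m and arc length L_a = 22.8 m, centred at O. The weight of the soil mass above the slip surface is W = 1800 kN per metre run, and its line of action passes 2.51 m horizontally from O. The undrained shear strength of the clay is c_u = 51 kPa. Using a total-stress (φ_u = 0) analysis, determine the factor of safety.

Taking moments about the centre O, the resisting moment is provided by the undrained shear strength acting along the arc:
M_R = c_u·L_a·R = 51·22.80·15.0 = 17442.0 kN·m/m
M_D = W·d = 1800·2.51 = 4518.0 kN·m/m
FS = M_R / M_D = 17442.0 / 4518.0 = 3.861

FS = 3.86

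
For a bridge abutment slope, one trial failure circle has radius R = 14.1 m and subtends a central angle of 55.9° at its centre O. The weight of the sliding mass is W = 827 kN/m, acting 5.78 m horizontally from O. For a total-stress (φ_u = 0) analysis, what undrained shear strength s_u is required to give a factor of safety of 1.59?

s_u = 39.2 kPa

FS = s_u·L_a·R / (W·d), so s_u = FS·W·d / (L_a·R).
Arc length L_a = R·θ = 14.1·(55.9°·π/180) = 14.1·0.9756 = 13.76 m
s_u = 1.59·827·5.78 / (13.76·14.1) = 7600.3 / 193.97 = 39.18 kPa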